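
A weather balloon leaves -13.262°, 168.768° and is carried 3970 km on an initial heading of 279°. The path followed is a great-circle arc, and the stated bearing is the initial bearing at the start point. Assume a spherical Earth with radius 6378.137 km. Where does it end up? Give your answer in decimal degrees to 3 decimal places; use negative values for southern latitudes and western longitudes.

latitude -5.602°, longitude 133.416°

Angular distance δ = d/R = 3970 / 6378.137 = 0.622439 rad.
Converting: φ₁ = -0.231466 rad, θ = 4.869469 rad.
Applying the spherical law of cosines for sides, sin φ₂ = sin φ₁ cos δ + cos φ₁ sin δ cos θ = -0.097610, so φ₂ = -5.602°.
Δλ = atan2( sin θ sin δ cos φ₁ , cos δ − sin φ₁ sin φ₂ ) = atan2(-0.560483, 0.790067) = -0.617015 rad = -35.352°.
λ₂ = 168.768° + -35.352° = 133.416°.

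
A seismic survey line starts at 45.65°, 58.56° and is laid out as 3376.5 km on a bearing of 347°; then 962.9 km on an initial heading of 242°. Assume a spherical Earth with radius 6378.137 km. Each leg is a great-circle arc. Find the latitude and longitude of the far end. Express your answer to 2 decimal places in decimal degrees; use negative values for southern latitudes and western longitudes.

Apply the spherical direct solution leg by leg, carrying full precision between legs.
Leg 1: from (45.65°, 58.56°), δ = 3376.5/6378.137 = 0.529387 rad, θ = 347° → φ = 73.98°, λ = 34.25°.
Leg 2: from (73.98°, 34.25°), δ = 962.9/6378.137 = 0.150969 rad, θ = 242° → φ = 68.55°, λ = 12.96°.

latitude 68.55°, longitude 12.96°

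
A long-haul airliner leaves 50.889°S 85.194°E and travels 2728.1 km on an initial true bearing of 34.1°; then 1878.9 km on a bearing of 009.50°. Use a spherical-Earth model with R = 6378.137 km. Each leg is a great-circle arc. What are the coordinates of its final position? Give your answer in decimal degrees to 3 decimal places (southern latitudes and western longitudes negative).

Apply the spherical direct solution leg by leg, carrying full precision between legs.
Leg 1: from (-50.889°, 85.194°), δ = 2728.1/6378.137 = 0.427727 rad, θ = 34.1° → φ = -29.298°, λ = 100.660°.
Leg 2: from (-29.298°, 100.660°), δ = 1878.9/6378.137 = 0.294584 rad, θ = 9.5° → φ = -12.623°, λ = 103.475°.

latitude -12.623°, longitude 103.475°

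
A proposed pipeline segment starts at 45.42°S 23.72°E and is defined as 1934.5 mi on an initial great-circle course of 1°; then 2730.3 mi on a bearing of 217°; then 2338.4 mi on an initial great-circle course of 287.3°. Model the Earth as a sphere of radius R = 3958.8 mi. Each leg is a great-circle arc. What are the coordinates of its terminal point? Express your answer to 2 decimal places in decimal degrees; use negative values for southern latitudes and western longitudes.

latitude -28.62°, longitude -46.33°

Apply the spherical direct solution leg by leg, carrying full precision between legs.
Leg 1: from (-45.42°, 23.72°), δ = 1934.5/3958.8 = 0.488658 rad, θ = 1° → φ = -17.42°, λ = 24.21°.
Leg 2: from (-17.42°, 24.21°), δ = 2730.3/3958.8 = 0.689679 rad, θ = 217° → φ = -45.71°, λ = -9.05°.
Leg 3: from (-45.71°, -9.05°), δ = 2338.4/3958.8 = 0.590684 rad, θ = 287.3° → φ = -28.62°, λ = -46.33°.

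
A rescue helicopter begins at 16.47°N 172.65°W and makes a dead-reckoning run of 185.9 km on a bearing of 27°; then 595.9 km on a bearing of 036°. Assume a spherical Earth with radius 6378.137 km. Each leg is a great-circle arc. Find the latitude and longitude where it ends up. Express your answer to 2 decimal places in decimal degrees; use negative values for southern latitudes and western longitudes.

latitude 22.26°, longitude -168.46°

Apply the spherical direct solution leg by leg, carrying full precision between legs.
Leg 1: from (16.47°, -172.65°), δ = 185.9/6378.137 = 0.029146 rad, θ = 27° → φ = 17.96°, λ = -171.85°.
Leg 2: from (17.96°, -171.85°), δ = 595.9/6378.137 = 0.093429 rad, θ = 36° → φ = 22.26°, λ = -168.46°.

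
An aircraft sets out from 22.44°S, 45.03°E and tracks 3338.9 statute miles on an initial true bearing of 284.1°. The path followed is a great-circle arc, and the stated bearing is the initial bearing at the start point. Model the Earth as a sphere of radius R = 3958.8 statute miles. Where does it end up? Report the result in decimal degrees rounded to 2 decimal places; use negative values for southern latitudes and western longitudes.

latitude -4.91°, longitude -1.61°

Angular distance δ = d/R = 3338.9 / 3958.8 = 0.843412 rad.
Converting: φ₁ = -0.391652 rad, θ = 4.958480 rad.
Applying the spherical law of cosines for sides, sin φ₂ = sin φ₁ cos δ + cos φ₁ sin δ cos θ = -0.085628, so φ₂ = -4.91°.
Then Δλ = atan2(-0.669560, 0.632233) = -0.814064 rad, from sin θ sin δ cos φ₁ over cos δ − sin φ₁ sin φ₂.
λ₂ = 45.03° + -46.64° = -1.61°.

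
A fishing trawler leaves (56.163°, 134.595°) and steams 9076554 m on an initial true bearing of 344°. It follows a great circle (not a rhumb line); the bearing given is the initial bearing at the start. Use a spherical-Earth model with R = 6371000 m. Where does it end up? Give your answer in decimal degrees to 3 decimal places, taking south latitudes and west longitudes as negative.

latitude 40.580°, longitude -24.363°

Central angle δ = d/R = 1.424667 rad.
Converting: φ₁ = 0.980229 rad, θ = 6.003933 rad.
Applying the spherical law of cosines for sides, sin φ₂ = sin φ₁ cos δ + cos φ₁ sin δ cos θ = 0.650504, so φ₂ = 40.580°.
For the longitude increment, Δλ = atan2( sin θ sin δ cos φ₁, cos δ − sin φ₁ sin φ₂ ) = atan2(-0.151848, -0.394715) = -158.958°.
Hence λ₂ = 134.595° + -158.958° = -24.363°.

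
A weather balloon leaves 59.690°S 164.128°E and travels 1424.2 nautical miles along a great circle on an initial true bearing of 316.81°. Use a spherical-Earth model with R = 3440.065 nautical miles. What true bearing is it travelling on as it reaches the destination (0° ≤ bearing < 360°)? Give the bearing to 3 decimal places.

final bearing 333.212°

Central angle δ = d/R = 0.414004 rad.
Start latitude φ₁ = -1.041787 rad; initial bearing θ = 5.529378 rad.
Applying the spherical law of cosines for sides, sin φ₂ = sin φ₁ cos δ + cos φ₁ sin δ cos θ = -0.642353, so φ₂ = -39.967°.
For the longitude increment, Δλ = atan2( sin θ sin δ cos φ₁, cos δ − sin φ₁ sin φ₂ ) = atan2(-0.138952, 0.360969) = -21.054°.
λ₂ = 164.128° + -21.054° = 143.074°.
The forward bearing on arrival equals the back-azimuth from the destination plus 180°.
Back-azimuth from P₂ (-39.967°, 143.074°) to P₁ (-59.690°, 164.128°), with Δλ' = λ₁ − λ₂ = 21.054°: atan2( sin Δλ' cos φ₁ , cos φ₂ sin φ₁ − sin φ₂ cos φ₁ cos Δλ' ) = 153.212°.
Final bearing = (153.212° + 180°) mod 360° = 333.212°.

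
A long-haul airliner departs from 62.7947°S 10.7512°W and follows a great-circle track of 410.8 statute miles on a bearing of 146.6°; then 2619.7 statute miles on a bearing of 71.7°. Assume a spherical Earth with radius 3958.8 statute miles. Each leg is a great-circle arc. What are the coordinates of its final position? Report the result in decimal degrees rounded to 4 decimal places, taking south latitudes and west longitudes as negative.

latitude -40.9455°, longitude 48.4005°

Apply the spherical direct solution leg by leg, carrying full precision between legs.
Leg 1: from (-62.7947°, -10.7512°), δ = 410.8/3958.8 = 0.103769 rad, θ = 146.6° → φ = -67.5368°, λ = -2.1687°.
Leg 2: from (-67.5368°, -2.1687°), δ = 2619.7/3958.8 = 0.661741 rad, θ = 71.7° → φ = -40.9455°, λ = 48.4005°.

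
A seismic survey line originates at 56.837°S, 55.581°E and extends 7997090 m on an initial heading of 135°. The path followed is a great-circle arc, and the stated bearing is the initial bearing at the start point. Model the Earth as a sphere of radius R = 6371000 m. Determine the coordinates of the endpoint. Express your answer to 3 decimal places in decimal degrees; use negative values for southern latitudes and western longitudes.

latitude -38.866°, longitude 175.890°

Central angle δ = d/R = 1.255233 rad.
Start latitude φ₁ = -0.991993 rad; initial bearing θ = 2.356194 rad.
Destination latitude: φ₂ = arcsin( sin φ₁ cos δ + cos φ₁ sin δ cos θ ) = arcsin(-0.627505) = -38.866°.
For the longitude increment, Δλ = atan2( sin θ sin δ cos φ₁, cos δ − sin φ₁ sin φ₂ ) = atan2(0.367704, -0.214944) = 120.309°.
λ₂ = 55.581° + 120.309° = 175.890°.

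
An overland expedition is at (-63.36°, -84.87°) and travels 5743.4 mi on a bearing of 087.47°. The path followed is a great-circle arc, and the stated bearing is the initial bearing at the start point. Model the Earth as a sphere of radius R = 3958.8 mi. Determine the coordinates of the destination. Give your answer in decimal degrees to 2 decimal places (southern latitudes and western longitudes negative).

latitude -5.01°, longitude -0.22°

Central angle δ = d/R = 1.450793 rad.
With φ₁ = -63.36° = -1.105841 rad and θ = 87.47° = 1.526639 rad:
Destination latitude: φ₂ = arcsin( sin φ₁ cos δ + cos φ₁ sin δ cos θ ) = arcsin(-0.087356) = -5.01°.
Then Δλ = atan2(0.444725, 0.041633) = 1.477454 rad, from sin θ sin δ cos φ₁ over cos δ − sin φ₁ sin φ₂.
Hence λ₂ = -84.87° + 84.65° = -0.22°.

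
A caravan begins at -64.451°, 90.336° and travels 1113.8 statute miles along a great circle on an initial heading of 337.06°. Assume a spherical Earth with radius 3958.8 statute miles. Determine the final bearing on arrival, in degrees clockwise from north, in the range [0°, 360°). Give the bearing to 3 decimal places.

Angular distance δ = d/R = 1113.8 / 3958.8 = 0.281348 rad.
Converting: φ₁ = -1.124882 rad, θ = 5.882807 rad.
sin φ₂ = sin φ₁ cos δ + cos φ₁ sin δ cos θ = (-0.902217)(0.960682) + (0.431283)(0.277651)(0.920914) = -0.756468
φ₂ = asin(-0.756468) = -0.857895 rad = -49.154°.
Δλ = atan2( sin θ sin δ cos φ₁ , cos δ − sin φ₁ sin φ₂ ) = atan2(-0.046673, 0.278184) = -0.166229 rad = -9.524°.
λ₂ = 90.336° + -9.524° = 80.812°.
The forward bearing on arrival equals the back-azimuth from the destination plus 180°.
Back-azimuth from P₂ (-49.154°, 80.812°) to P₁ (-64.451°, 90.336°), with Δλ' = λ₁ − λ₂ = 9.524°: atan2( sin Δλ' cos φ₁ , cos φ₂ sin φ₁ − sin φ₂ cos φ₁ cos Δλ' ) = 165.107°.
Final bearing = (165.107° + 180°) mod 360° = 345.107°.

final bearing 345.107°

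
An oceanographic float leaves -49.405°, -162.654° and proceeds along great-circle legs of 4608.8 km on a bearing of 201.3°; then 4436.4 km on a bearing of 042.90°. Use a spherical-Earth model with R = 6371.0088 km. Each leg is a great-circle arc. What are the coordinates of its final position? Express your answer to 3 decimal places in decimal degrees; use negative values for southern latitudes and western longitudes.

latitude -39.138°, longitude 146.229°

Apply the spherical direct solution leg by leg, carrying full precision between legs.
Leg 1: from (-49.405°, -162.654°), δ = 4608.8/6371.0088 = 0.723402 rad, θ = 201.3° → φ = -76.041°, λ = 111.970°.
Leg 2: from (-76.041°, 111.970°), δ = 4436.4/6371.0088 = 0.696342 rad, θ = 42.9° → φ = -39.138°, λ = 146.229°.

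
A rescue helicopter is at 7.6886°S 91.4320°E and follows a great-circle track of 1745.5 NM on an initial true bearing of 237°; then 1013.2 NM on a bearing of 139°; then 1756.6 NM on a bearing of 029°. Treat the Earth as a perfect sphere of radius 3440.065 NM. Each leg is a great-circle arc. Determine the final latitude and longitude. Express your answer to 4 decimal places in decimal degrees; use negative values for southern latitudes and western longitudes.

Apply the spherical direct solution leg by leg, carrying full precision between legs.
Leg 1: from (-7.6886°, 91.4320°), δ = 1745.5/3440.065 = 0.507403 rad, θ = 237° → φ = -22.2841°, λ = 65.3020°.
Leg 2: from (-22.2841°, 65.3020°), δ = 1013.2/3440.065 = 0.294529 rad, θ = 139° → φ = -34.4434°, λ = 78.6540°.
Leg 3: from (-34.4434°, 78.6540°), δ = 1756.6/3440.065 = 0.510630 rad, θ = 29° → φ = -8.1018°, λ = 92.5009°.

latitude -8.1018°, longitude 92.5009°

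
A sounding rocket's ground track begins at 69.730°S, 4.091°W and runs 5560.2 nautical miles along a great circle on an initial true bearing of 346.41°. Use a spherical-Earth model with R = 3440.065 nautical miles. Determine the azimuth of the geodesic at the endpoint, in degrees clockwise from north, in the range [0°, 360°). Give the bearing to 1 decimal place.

Central angle δ = d/R = 1.616307 rad.
Converting: φ₁ = -1.217018 rad, θ = 6.045995 rad.
Destination latitude: φ₂ = arcsin( sin φ₁ cos δ + cos φ₁ sin δ cos θ ) = arcsin(0.379073) = 22.276°.
Then Δλ = atan2(-0.081321, 0.310103) = -0.256463 rad, from sin θ sin δ cos φ₁ over cos δ − sin φ₁ sin φ₂.
Hence λ₂ = -4.091° + -14.694° = -18.785°.
The forward bearing on arrival equals the back-azimuth from the destination plus 180°.
Back-azimuth from P₂ (22.3°, -18.8°) to P₁ (-69.7°, -4.1°), with Δλ' = λ₁ − λ₂ = 14.7°: atan2( sin Δλ' cos φ₁ , cos φ₂ sin φ₁ − sin φ₂ cos φ₁ cos Δλ' ) = 175.0°.
Final bearing = (175.0° + 180°) mod 360° = 355.0°.

final bearing 355.0°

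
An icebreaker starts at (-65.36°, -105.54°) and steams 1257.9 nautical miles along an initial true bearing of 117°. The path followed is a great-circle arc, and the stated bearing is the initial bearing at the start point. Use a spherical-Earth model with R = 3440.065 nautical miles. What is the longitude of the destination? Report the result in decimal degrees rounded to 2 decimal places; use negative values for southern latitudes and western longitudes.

longitude -52.74°

Angular distance δ = d/R = 1257.9 / 3440.065 = 0.365662 rad.
Start latitude φ₁ = -1.140747 rad; initial bearing θ = 2.042035 rad.
sin φ₂ = sin φ₁ cos δ + cos φ₁ sin δ cos θ = (-0.908945)(0.933887) + (0.416915)(0.357567)(-0.453990) = -0.916531
φ₂ = asin(-0.916531) = -1.159320 rad = -66.42°.
Δλ = atan2( sin θ sin δ cos φ₁ , cos δ − sin φ₁ sin φ₂ ) = atan2(0.132827, 0.100811) = 0.921585 rad = 52.80°.
Hence λ₂ = -105.54° + 52.80° = -52.74°.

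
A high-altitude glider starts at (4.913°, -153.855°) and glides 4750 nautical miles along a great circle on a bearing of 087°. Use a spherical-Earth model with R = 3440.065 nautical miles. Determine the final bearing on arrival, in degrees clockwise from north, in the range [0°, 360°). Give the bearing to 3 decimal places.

Angular distance δ = d/R = 4750 / 3440.065 = 1.380788 rad.
Converting: φ₁ = 0.085748 rad, θ = 1.518436 rad.
sin φ₂ = sin φ₁ cos δ + cos φ₁ sin δ cos θ = (0.085643)(0.188867) + (0.996326)(0.982003)(0.052336) = 0.067380
φ₂ = asin(0.067380) = 0.067431 rad = 3.864°.
Then Δλ = atan2(0.977054, 0.183097) = 1.385548 rad, from sin θ sin δ cos φ₁ over cos δ − sin φ₁ sin φ₂.
λ₂ = -153.855° + 79.386° = -74.469°.
The forward bearing on arrival equals the back-azimuth from the destination plus 180°.
Back-azimuth from P₂ (3.864°, -74.469°) to P₁ (4.913°, -153.855°), with Δλ' = λ₁ − λ₂ = -79.386°: atan2( sin Δλ' cos φ₁ , cos φ₂ sin φ₁ − sin φ₂ cos φ₁ cos Δλ' ) = 274.268°.
Final bearing = (274.268° + 180°) mod 360° = 94.268°.

final bearing 94.268°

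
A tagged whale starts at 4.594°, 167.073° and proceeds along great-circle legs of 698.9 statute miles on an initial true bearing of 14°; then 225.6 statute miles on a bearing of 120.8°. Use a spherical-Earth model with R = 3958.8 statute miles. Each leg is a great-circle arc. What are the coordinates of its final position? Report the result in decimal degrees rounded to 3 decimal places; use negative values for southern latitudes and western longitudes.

Apply the spherical direct solution leg by leg, carrying full precision between legs.
Leg 1: from (4.594°, 167.073°), δ = 698.9/3958.8 = 0.176543 rad, θ = 14° → φ = 14.401°, λ = 169.587°.
Leg 2: from (14.401°, 169.587°), δ = 225.6/3958.8 = 0.056987 rad, θ = 120.8° → φ = 12.713°, λ = 172.462°.

latitude 12.713°, longitude 172.462°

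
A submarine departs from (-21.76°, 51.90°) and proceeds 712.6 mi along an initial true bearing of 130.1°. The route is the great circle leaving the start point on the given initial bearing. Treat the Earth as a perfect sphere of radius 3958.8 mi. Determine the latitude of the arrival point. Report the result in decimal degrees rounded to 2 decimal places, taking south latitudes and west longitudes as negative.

Angular distance δ = d/R = 712.6 / 3958.8 = 0.180004 rad.
With φ₁ = -21.76° = -0.379784 rad and θ = 130.1° = 2.270673 rad:
sin φ₂ = sin φ₁ cos δ + cos φ₁ sin δ cos θ = (-0.370720)(0.983843) + (0.928745)(0.179034)(-0.644124) = -0.471832
φ₂ = asin(-0.471832) = -0.491368 rad = -28.15°.
Δλ = atan2( sin θ sin δ cos φ₁ , cos δ − sin φ₁ sin φ₂ ) = atan2(0.127188, 0.808925) = 0.155955 rad = 8.94°.
λ₂ = 51.90° + 8.94° = 60.84°.

latitude -28.15°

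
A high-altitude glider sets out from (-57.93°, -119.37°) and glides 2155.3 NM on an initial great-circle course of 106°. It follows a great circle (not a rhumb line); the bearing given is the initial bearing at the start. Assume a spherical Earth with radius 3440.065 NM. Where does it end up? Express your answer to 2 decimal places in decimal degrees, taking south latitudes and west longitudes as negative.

latitude -50.56°, longitude -56.85°

Angular distance δ = d/R = 2155.3 / 3440.065 = 0.626529 rad.
Start latitude φ₁ = -1.011069 rad; initial bearing θ = 1.850049 rad.
Applying the spherical law of cosines for sides, sin φ₂ = sin φ₁ cos δ + cos φ₁ sin δ cos θ = -0.772262, so φ₂ = -50.56°.
Then Δλ = atan2(0.299258, 0.155653) = 1.091176 rad, from sin θ sin δ cos φ₁ over cos δ − sin φ₁ sin φ₂.
Hence λ₂ = -119.37° + 62.52° = -56.85°.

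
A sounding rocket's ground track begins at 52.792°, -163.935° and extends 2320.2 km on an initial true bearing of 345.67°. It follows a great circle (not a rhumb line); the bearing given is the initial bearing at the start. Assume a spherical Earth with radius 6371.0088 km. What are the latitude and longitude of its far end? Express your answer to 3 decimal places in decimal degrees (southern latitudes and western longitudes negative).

The arc subtends δ = 2320.2/6371.0088 = 0.364181 rad at the centre.
Converting: φ₁ = 0.921394 rad, θ = 6.033080 rad.
sin φ₂ = sin φ₁ cos δ + cos φ₁ sin δ cos θ = (0.796445)(0.934416) + (0.604710)(0.356184)(0.968886) = 0.952898
φ₂ = asin(0.952898) = 1.262652 rad = 72.345°.
Δλ = atan2( sin θ sin δ cos φ₁ , cos δ − sin φ₁ sin φ₂ ) = atan2(-0.053310, 0.175485) = -0.294928 rad = -16.898°.
λ₂ = -163.935° + -16.898° = -180.833°, normalized to (−180°, 180°] → 179.167°.

latitude 72.345°, longitude 179.167°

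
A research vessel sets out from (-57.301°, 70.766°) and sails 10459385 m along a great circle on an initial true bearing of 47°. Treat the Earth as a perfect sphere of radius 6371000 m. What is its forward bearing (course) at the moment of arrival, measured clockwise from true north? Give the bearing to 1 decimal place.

final bearing 25.9°

The arc subtends δ = 10459385/6371000 = 1.641718 rad at the centre.
Converting: φ₁ = -1.000091 rad, θ = 0.820305 rad.
sin φ₂ = sin φ₁ cos δ + cos φ₁ sin δ cos θ = (-0.841520)(-0.070862) + (0.540226)(0.997486)(0.681998) = 0.427139
φ₂ = asin(0.427139) = 0.441326 rad = 25.286°.
Δλ = atan2( sin θ sin δ cos φ₁ , cos δ − sin φ₁ sin φ₂ ) = atan2(0.394103, 0.288584) = 0.938749 rad = 53.786°.
Hence λ₂ = 70.766° + 53.786° = 124.552°.
The forward bearing on arrival equals the back-azimuth from the destination plus 180°.
Back-azimuth from P₂ (25.3°, 124.6°) to P₁ (-57.3°, 70.8°), with Δλ' = λ₁ − λ₂ = -53.8°: atan2( sin Δλ' cos φ₁ , cos φ₂ sin φ₁ − sin φ₂ cos φ₁ cos Δλ' ) = 205.9°.
Final bearing = (205.9° + 180°) mod 360° = 25.9°.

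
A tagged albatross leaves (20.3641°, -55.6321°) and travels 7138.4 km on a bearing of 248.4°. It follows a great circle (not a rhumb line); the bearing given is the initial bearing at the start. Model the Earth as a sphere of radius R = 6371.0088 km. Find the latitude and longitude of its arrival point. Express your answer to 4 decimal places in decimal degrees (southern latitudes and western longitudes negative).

latitude -9.1627°, longitude -113.6154°

The arc subtends δ = 7138.4/6371.0088 = 1.120451 rad at the centre.
Start latitude φ₁ = 0.355421 rad; initial bearing θ = 4.335398 rad.
sin φ₂ = sin φ₁ cos δ + cos φ₁ sin δ cos θ = (0.347985)(0.435277) + (0.937500)(0.900297)(-0.368125) = -0.159238
φ₂ = asin(-0.159238) = -0.159919 rad = -9.1627°.
Δλ = atan2( sin θ sin δ cos φ₁ , cos δ − sin φ₁ sin φ₂ ) = atan2(-0.784758, 0.490689) = -1.011999 rad = -57.9833°.
λ₂ = -55.6321° + -57.9833° = -113.6154°.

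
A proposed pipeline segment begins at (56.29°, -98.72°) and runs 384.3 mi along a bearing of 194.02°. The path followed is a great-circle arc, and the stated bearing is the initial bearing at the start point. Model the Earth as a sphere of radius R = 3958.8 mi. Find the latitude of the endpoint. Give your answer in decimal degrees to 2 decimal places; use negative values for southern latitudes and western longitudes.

Central angle δ = d/R = 0.097075 rad.
Start latitude φ₁ = 0.982446 rad; initial bearing θ = 3.386288 rad.
sin φ₂ = sin φ₁ cos δ + cos φ₁ sin δ cos θ = (0.831857)(0.995292) + (0.554990)(0.096922)(-0.970211) = 0.775752
φ₂ = asin(0.775752) = 0.887906 rad = 50.87°.
Δλ = atan2( sin θ sin δ cos φ₁ , cos δ − sin φ₁ sin φ₂ ) = atan2(-0.013031, 0.349977) = -0.037218 rad = -2.13°.
λ₂ = -98.72° + -2.13° = -100.85°.

latitude 50.87°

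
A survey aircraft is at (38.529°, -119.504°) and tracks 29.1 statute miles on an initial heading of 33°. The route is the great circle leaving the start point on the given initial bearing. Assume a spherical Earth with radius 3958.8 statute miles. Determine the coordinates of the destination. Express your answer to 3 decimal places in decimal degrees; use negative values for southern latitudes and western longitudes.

latitude 38.882°, longitude -119.209°

δ = 29.1/3958.8 = 0.007351 rad (0.4212°).
Converting: φ₁ = 0.672458 rad, θ = 0.575959 rad.
sin φ₂ = sin φ₁ cos δ + cos φ₁ sin δ cos θ = (0.622911)(0.999973) + (0.782293)(0.007351)(0.838671) = 0.627716
φ₂ = asin(0.627716) = 0.678616 rad = 38.882°.
Then Δλ = atan2(0.003132, 0.608962) = 0.005143 rad, from sin θ sin δ cos φ₁ over cos δ − sin φ₁ sin φ₂.
λ₂ = λ₁ + Δλ = -119.209°.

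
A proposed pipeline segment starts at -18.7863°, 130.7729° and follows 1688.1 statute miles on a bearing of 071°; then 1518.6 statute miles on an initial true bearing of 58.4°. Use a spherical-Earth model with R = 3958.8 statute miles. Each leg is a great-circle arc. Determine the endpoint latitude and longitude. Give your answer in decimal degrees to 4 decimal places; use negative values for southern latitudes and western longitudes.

Apply the spherical direct solution leg by leg, carrying full precision between legs.
Leg 1: from (-18.7863°, 130.7729°), δ = 1688.1/3958.8 = 0.426417 rad, θ = 71° → φ = -9.5389°, λ = 154.1362°.
Leg 2: from (-9.5389°, 154.1362°), δ = 1518.6/3958.8 = 0.383601 rad, θ = 58.4° → φ = 2.2766°, λ = 172.7400°.

latitude 2.2766°, longitude 172.7400°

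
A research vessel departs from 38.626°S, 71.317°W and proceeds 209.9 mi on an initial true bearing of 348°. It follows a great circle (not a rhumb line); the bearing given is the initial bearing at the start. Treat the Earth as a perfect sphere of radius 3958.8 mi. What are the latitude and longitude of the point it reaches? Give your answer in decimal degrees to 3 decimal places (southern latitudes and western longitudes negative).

latitude -35.652°, longitude -72.094°

Central angle δ = d/R = 0.053021 rad.
With φ₁ = -38.626° = -0.674151 rad and θ = 348° = 6.073746 rad:
Destination latitude: φ₂ = arcsin( sin φ₁ cos δ + cos φ₁ sin δ cos θ ) = arcsin(-0.582859) = -35.652°.
Δλ = atan2( sin θ sin δ cos φ₁ , cos δ − sin φ₁ sin φ₂ ) = atan2(-0.008608, 0.634754) = -0.013560 rad = -0.777°.
λ₂ = λ₁ + Δλ = -72.094°.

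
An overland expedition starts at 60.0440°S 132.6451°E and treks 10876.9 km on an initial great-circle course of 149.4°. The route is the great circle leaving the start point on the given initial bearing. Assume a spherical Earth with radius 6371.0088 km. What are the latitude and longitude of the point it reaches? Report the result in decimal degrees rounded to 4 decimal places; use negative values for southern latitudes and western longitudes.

Angular distance δ = d/R = 10876.9 / 6371.0088 = 1.707249 rad.
With φ₁ = -60.0440° = -1.047965 rad and θ = 149.4° = 2.607522 rad:
Destination latitude: φ₂ = arcsin( sin φ₁ cos δ + cos φ₁ sin δ cos θ ) = arcsin(-0.307946) = -17.9355°.
Then Δλ = atan2(0.251819, -0.402837) = 2.582911 rad, from sin θ sin δ cos φ₁ over cos δ − sin φ₁ sin φ₂.
λ₂ = 132.6451° + 147.9899° = 280.6350°, normalized to (−180°, 180°] → -79.3650°.

latitude -17.9355°, longitude -79.3650°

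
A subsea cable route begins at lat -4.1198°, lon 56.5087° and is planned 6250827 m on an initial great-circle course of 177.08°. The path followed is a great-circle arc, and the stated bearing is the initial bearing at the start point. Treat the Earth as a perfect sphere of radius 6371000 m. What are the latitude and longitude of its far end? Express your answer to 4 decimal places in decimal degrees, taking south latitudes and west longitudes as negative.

latitude -60.2105°, longitude 61.3974°

Central angle δ = d/R = 0.981137 rad.
With φ₁ = -4.1198° = -0.071904 rad and θ = 177.08° = 3.090629 rad:
Destination latitude: φ₂ = arcsin( sin φ₁ cos δ + cos φ₁ sin δ cos θ ) = arcsin(-0.867856) = -60.2105°.
For the longitude increment, Δλ = atan2( sin θ sin δ cos φ₁, cos δ − sin φ₁ sin φ₂ ) = atan2(0.042230, 0.493729) = 4.8887°.
Hence λ₂ = 56.5087° + 4.8887° = 61.3974°.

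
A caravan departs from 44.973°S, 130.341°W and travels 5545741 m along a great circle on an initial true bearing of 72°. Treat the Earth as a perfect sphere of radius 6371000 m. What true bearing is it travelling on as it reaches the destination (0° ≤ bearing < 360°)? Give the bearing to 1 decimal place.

final bearing 44.6°

Angular distance δ = d/R = 5545741 / 6371000 = 0.870466 rad.
With φ₁ = -44.973° = -0.784927 rad and θ = 72° = 1.256637 rad:
sin φ₂ = sin φ₁ cos δ + cos φ₁ sin δ cos θ = (-0.706773)(0.644470) + (0.707440)(0.764630)(0.309017) = -0.288338
φ₂ = asin(-0.288338) = -0.292491 rad = -16.758°.
Then Δλ = atan2(0.514454, 0.440680) = 0.862485 rad, from sin θ sin δ cos φ₁ over cos δ − sin φ₁ sin φ₂.
λ₂ = λ₁ + Δλ = -80.924°.
The forward bearing on arrival equals the back-azimuth from the destination plus 180°.
Back-azimuth from P₂ (-16.8°, -80.9°) to P₁ (-45.0°, -130.3°), with Δλ' = λ₁ − λ₂ = -49.4°: atan2( sin Δλ' cos φ₁ , cos φ₂ sin φ₁ − sin φ₂ cos φ₁ cos Δλ' ) = 224.6°.
Final bearing = (224.6° + 180°) mod 360° = 44.6°.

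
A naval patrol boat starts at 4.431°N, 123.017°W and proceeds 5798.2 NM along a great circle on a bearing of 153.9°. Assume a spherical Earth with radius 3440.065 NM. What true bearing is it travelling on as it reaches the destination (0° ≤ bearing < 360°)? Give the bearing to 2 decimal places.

final bearing 86.64°

δ = 5798.2/3440.065 = 1.685491 rad (96.5715°).
Start latitude φ₁ = 0.077336 rad; initial bearing θ = 2.686062 rad.
sin φ₂ = sin φ₁ cos δ + cos φ₁ sin δ cos θ = (0.077258)(-0.114444) + (0.997011)(0.993430)(-0.898028) = -0.898303
φ₂ = asin(-0.898303) = -1.115891 rad = -63.936°.
Then Δλ = atan2(0.435742, -0.045042) = 1.673800 rad, from sin θ sin δ cos φ₁ over cos δ − sin φ₁ sin φ₂.
λ₂ = λ₁ + Δλ = -27.115°.
The forward bearing on arrival equals the back-azimuth from the destination plus 180°.
Back-azimuth from P₂ (-63.94°, -27.12°) to P₁ (4.43°, -123.02°), with Δλ' = λ₁ − λ₂ = -95.90°: atan2( sin Δλ' cos φ₁ , cos φ₂ sin φ₁ − sin φ₂ cos φ₁ cos Δλ' ) = 266.64°.
Final bearing = (266.64° + 180°) mod 360° = 86.64°.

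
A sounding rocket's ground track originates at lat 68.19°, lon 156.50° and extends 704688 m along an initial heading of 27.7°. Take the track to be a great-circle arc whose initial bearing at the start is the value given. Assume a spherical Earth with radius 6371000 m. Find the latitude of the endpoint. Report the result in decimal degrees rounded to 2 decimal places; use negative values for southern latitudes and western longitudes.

latitude 73.55°

Central angle δ = d/R = 0.110609 rad.
Start latitude φ₁ = 1.190140 rad; initial bearing θ = 0.483456 rad.
Destination latitude: φ₂ = arcsin( sin φ₁ cos δ + cos φ₁ sin δ cos θ ) = arcsin(0.959058) = 73.55°.
For the longitude increment, Δλ = atan2( sin θ sin δ cos φ₁, cos δ − sin φ₁ sin φ₂ ) = atan2(0.019063, 0.103479) = 10.44°.
Hence λ₂ = 156.50° + 10.44° = 166.94°.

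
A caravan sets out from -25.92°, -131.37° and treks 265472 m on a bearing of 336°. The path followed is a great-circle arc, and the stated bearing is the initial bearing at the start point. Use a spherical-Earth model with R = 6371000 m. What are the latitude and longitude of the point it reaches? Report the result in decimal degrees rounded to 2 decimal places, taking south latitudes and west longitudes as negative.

latitude -23.74°, longitude -132.43°

Angular distance δ = d/R = 265472 / 6371000 = 0.041669 rad.
Converting: φ₁ = -0.452389 rad, θ = 5.864306 rad.
Destination latitude: φ₂ = arcsin( sin φ₁ cos δ + cos φ₁ sin δ cos θ ) = arcsin(-0.402509) = -23.74°.
Δλ = atan2( sin θ sin δ cos φ₁ , cos δ − sin φ₁ sin φ₂ ) = atan2(-0.015239, 0.823189) = -0.018510 rad = -1.06°.
λ₂ = λ₁ + Δλ = -132.43°.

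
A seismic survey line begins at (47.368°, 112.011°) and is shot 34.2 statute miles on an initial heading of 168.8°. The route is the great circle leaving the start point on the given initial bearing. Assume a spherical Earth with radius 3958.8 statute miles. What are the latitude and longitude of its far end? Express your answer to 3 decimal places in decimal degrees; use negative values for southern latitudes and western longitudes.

latitude 46.882°, longitude 112.152°

δ = 34.2/3958.8 = 0.008639 rad (0.4950°).
Converting: φ₁ = 0.826728 rad, θ = 2.946116 rad.
Applying the spherical law of cosines for sides, sin φ₂ = sin φ₁ cos δ + cos φ₁ sin δ cos θ = 0.729952, so φ₂ = 46.882°.
Δλ = atan2( sin θ sin δ cos φ₁ , cos δ − sin φ₁ sin φ₂ ) = atan2(0.001136, 0.462923) = 0.002455 rad = 0.141°.
λ₂ = λ₁ + Δλ = 112.152°.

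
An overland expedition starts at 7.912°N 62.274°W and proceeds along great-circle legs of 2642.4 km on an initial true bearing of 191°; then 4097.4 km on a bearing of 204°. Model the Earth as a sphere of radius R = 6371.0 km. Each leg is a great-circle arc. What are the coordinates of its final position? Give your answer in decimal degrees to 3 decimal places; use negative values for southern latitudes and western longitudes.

Apply the spherical direct solution leg by leg, carrying full precision between legs.
Leg 1: from (7.912°, -62.274°), δ = 2642.4/6371 = 0.414754 rad, θ = 191° → φ = -15.415°, λ = -66.849°.
Leg 2: from (-15.415°, -66.849°), δ = 4097.4/6371 = 0.643133 rad, θ = 204° → φ = -47.805°, λ = -88.143°.

latitude -47.805°, longitude -88.143°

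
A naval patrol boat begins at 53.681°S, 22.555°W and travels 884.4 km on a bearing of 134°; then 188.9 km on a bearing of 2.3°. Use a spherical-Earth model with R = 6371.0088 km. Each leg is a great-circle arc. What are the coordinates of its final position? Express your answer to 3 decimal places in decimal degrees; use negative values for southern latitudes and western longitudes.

latitude -57.052°, longitude -11.368°

Apply the spherical direct solution leg by leg, carrying full precision between legs.
Leg 1: from (-53.681°, -22.555°), δ = 884.4/6371.0088 = 0.138816 rad, θ = 134° → φ = -58.750°, λ = -11.493°.
Leg 2: from (-58.750°, -11.493°), δ = 188.9/6371.0088 = 0.029650 rad, θ = 2.3° → φ = -57.052°, λ = -11.368°.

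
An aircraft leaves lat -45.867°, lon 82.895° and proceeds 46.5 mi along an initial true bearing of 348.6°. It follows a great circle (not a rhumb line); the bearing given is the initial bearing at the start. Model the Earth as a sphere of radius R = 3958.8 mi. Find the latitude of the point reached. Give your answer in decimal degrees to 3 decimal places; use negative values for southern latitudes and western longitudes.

latitude -45.207°

δ = 46.5/3958.8 = 0.011746 rad (0.6730°).
With φ₁ = -45.867° = -0.800530 rad and θ = 348.6° = 6.084218 rad:
Applying the spherical law of cosines for sides, sin φ₂ = sin φ₁ cos δ + cos φ₁ sin δ cos θ = -0.709658, so φ₂ = -45.207°.
Δλ = atan2( sin θ sin δ cos φ₁ , cos δ − sin φ₁ sin φ₂ ) = atan2(-0.001617, 0.490591) = -0.003295 rad = -0.189°.
Hence λ₂ = 82.895° + -0.189° = 82.706°.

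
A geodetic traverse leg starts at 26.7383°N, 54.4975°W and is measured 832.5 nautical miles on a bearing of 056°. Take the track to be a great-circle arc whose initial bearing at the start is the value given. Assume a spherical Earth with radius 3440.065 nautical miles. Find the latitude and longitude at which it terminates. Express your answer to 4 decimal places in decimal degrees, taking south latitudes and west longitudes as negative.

δ = 832.5/3440.065 = 0.242001 rad (13.8656°).
Converting: φ₁ = 0.466671 rad, θ = 0.977384 rad.
sin φ₂ = sin φ₁ cos δ + cos φ₁ sin δ cos θ = (0.449916)(0.970860) + (0.893071)(0.239646)(0.559193) = 0.556485
φ₂ = asin(0.556485) = 0.590149 rad = 33.8130°.
For the longitude increment, Δλ = atan2( sin θ sin δ cos φ₁, cos δ − sin φ₁ sin φ₂ ) = atan2(0.177431, 0.720489) = 13.8347°.
Hence λ₂ = -54.4975° + 13.8347° = -40.6628°.

latitude 33.8130°, longitude -40.6628°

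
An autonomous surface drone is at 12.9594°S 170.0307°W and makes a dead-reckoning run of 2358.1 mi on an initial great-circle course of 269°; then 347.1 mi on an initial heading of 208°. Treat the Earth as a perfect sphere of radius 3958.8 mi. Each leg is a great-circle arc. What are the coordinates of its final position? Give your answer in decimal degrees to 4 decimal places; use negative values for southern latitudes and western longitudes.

latitude -15.6797°, longitude 152.6344°

Apply the spherical direct solution leg by leg, carrying full precision between legs.
Leg 1: from (-12.9594°, -170.0307°), δ = 2358.1/3958.8 = 0.595660 rad, θ = 269° → φ = -11.2553°, λ = 155.0816°.
Leg 2: from (-11.2553°, 155.0816°), δ = 347.1/3958.8 = 0.087678 rad, θ = 208° → φ = -15.6797°, λ = 152.6344°.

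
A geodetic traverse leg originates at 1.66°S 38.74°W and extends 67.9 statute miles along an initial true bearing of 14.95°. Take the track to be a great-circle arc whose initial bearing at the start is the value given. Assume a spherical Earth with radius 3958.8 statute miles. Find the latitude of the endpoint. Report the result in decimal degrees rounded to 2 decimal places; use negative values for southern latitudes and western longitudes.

Angular distance δ = d/R = 67.9 / 3958.8 = 0.017152 rad.
Start latitude φ₁ = -0.028972 rad; initial bearing θ = 0.260927 rad.
sin φ₂ = sin φ₁ cos δ + cos φ₁ sin δ cos θ = (-0.028968)(0.999853) + (0.999580)(0.017151)(0.966151) = -0.012401
φ₂ = asin(-0.012401) = -0.012401 rad = -0.71°.
Δλ = atan2( sin θ sin δ cos φ₁ , cos δ − sin φ₁ sin φ₂ ) = atan2(0.004423, 0.999494) = 0.004425 rad = 0.25°.
λ₂ = -38.74° + 0.25° = -38.49°.

latitude -0.71°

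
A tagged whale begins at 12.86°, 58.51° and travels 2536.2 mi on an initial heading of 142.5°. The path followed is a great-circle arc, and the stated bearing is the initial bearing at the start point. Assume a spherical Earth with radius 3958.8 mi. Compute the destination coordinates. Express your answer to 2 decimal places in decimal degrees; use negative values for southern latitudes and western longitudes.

The arc subtends δ = 2536.2/3958.8 = 0.640649 rad at the centre.
Converting: φ₁ = 0.224449 rad, θ = 2.487094 rad.
sin φ₂ = sin φ₁ cos δ + cos φ₁ sin δ cos θ = (0.222570)(0.801708) + (0.974917)(0.597716)(-0.793353) = -0.283869
φ₂ = asin(-0.283869) = -0.287827 rad = -16.49°.
For the longitude increment, Δλ = atan2( sin θ sin δ cos φ₁, cos δ − sin φ₁ sin φ₂ ) = atan2(0.354739, 0.864889) = 22.30°.
λ₂ = 58.51° + 22.30° = 80.81°.

latitude -16.49°, longitude 80.81°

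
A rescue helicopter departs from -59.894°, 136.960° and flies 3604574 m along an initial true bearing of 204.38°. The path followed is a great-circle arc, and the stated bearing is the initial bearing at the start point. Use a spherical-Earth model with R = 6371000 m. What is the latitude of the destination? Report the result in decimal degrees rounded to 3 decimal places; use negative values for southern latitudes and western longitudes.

latitude -77.215°

The arc subtends δ = 3604574/6371000 = 0.565778 rad at the centre.
Converting: φ₁ = -1.045348 rad, θ = 3.567104 rad.
Destination latitude: φ₂ = arcsin( sin φ₁ cos δ + cos φ₁ sin δ cos θ ) = arcsin(-0.975209) = -77.215°.
Δλ = atan2( sin θ sin δ cos φ₁ , cos δ − sin φ₁ sin φ₂ ) = atan2(-0.110996, 0.000519) = -1.566117 rad = -89.732°.
Hence λ₂ = 136.960° + -89.732° = 47.228°.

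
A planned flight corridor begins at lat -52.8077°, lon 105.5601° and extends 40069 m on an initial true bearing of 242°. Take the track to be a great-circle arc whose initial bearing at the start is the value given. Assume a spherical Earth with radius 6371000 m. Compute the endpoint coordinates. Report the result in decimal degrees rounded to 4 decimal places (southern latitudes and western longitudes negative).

δ = 40069/6371000 = 0.006289 rad (0.3603°).
Start latitude φ₁ = -0.921668 rad; initial bearing θ = 4.223697 rad.
Applying the spherical law of cosines for sides, sin φ₂ = sin φ₁ cos δ + cos φ₁ sin δ cos θ = -0.798380, so φ₂ = -52.9757°.
Δλ = atan2( sin θ sin δ cos φ₁ , cos δ − sin φ₁ sin φ₂ ) = atan2(-0.003357, 0.363982) = -0.009222 rad = -0.5284°.
λ₂ = λ₁ + Δλ = 105.0317°.

latitude -52.9757°, longitude 105.0317°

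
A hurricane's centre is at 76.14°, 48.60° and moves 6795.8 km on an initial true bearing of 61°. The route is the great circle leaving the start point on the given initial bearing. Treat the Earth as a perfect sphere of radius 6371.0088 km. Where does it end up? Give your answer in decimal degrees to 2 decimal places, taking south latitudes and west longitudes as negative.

Central angle δ = d/R = 1.066676 rad.
Converting: φ₁ = 1.328894 rad, θ = 1.064651 rad.
Applying the spherical law of cosines for sides, sin φ₂ = sin φ₁ cos δ + cos φ₁ sin δ cos θ = 0.570662, so φ₂ = 34.80°.
Then Δλ = atan2(0.183452, -0.071009) = 1.940110 rad, from sin θ sin δ cos φ₁ over cos δ − sin φ₁ sin φ₂.
λ₂ = λ₁ + Δλ = 159.76°.

latitude 34.80°, longitude 159.76°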